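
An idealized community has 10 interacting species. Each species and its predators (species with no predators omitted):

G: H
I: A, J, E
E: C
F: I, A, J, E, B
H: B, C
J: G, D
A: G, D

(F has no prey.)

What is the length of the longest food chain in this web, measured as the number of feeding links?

One longest chain: F → I → A → G → H → B.
It has 6 species and 5 links.

5 links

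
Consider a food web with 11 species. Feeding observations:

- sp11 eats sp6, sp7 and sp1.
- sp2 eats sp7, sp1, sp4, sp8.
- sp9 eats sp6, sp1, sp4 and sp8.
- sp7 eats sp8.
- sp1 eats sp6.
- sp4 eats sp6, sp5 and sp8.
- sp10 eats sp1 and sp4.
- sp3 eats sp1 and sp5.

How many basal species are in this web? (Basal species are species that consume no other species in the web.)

3

Basal species (no prey listed): sp8, sp5, sp6.
Count: 3.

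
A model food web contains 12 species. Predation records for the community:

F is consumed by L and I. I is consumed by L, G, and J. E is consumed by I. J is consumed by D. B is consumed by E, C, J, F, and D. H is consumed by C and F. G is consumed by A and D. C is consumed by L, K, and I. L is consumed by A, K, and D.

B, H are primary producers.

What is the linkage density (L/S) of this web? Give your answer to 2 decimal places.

There are L = 22 links among S = 12 species.
L/S = 22/12 = 1.8333 ≈ 1.83.

L/S = 1.83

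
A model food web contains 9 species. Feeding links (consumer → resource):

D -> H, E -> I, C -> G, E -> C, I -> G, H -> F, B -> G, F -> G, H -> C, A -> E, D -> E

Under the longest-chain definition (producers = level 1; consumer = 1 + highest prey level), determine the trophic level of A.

Trophic level 4

G is a producer → level 1.
C eats G → level 2.
E eats C (level 2); other prey at levels: I 2 → level 3.
A eats E → level 4.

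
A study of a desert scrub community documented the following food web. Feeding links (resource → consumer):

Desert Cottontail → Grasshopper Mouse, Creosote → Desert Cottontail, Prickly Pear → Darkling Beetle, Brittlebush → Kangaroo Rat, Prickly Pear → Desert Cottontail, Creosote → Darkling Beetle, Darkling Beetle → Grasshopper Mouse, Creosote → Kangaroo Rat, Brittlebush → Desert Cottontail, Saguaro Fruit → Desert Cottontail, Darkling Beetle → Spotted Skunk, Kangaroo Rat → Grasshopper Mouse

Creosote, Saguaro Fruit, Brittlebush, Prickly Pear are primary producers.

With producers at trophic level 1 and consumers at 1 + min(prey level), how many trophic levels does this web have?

3

Producers (level 1): Creosote, Saguaro Fruit, Brittlebush, Prickly Pear.
Following each consumer down to its lowest-level prey: Creosote → Darkling Beetle → Spotted Skunk (levels 1 through 3).
All prey of Spotted Skunk (Darkling Beetle 2) are at level 2 or above, so Spotted Skunk is at level 1 + 2 = 3.
Every consumer has at least one prey at level 2 or below, so none exceeds level 3.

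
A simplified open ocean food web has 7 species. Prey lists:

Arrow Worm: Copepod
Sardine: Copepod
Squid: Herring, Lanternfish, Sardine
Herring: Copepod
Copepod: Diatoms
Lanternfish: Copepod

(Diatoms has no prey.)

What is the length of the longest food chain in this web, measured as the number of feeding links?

3 links

One longest chain: Diatoms → Copepod → Herring → Squid.
It has 4 species and 3 links.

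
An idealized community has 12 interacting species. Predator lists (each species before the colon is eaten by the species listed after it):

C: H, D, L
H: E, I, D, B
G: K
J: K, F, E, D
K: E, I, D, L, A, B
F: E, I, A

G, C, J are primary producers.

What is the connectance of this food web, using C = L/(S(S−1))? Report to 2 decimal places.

C = 0.16

The web has S = 12 species and L = 21 feeding links.
C = L / (S(S−1)) = 21 / 132 = 0.1591 ≈ 0.16.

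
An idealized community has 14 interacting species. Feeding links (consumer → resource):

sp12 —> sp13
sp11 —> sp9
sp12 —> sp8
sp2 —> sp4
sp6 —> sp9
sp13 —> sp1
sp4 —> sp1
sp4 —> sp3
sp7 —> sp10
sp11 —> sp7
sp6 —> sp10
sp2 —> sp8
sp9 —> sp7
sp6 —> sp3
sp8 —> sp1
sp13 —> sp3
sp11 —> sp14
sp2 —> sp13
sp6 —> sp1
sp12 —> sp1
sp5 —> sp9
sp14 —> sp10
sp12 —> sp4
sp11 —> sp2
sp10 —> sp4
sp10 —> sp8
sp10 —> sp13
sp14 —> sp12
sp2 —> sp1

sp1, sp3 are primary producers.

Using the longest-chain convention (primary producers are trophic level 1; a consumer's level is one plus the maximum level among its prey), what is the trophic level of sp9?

Trophic level 5

sp1 is a producer → level 1.
sp13 eats sp1 (level 1); other prey at levels: sp3 1 → level 2.
sp10 eats sp13 (level 2); other prey at levels: sp4 2, sp8 2 → level 3.
sp7 eats sp10 → level 4.
sp9 eats sp7 → level 5.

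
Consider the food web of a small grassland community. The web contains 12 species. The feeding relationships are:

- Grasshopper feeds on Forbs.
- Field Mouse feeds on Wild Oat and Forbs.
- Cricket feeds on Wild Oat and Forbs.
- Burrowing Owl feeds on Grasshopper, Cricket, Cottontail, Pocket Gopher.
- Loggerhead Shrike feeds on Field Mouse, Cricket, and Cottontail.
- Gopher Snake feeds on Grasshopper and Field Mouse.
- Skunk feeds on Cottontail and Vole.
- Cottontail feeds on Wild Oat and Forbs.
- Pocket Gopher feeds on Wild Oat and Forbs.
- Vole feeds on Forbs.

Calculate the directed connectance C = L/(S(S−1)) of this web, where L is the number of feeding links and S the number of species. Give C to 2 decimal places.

The web has S = 12 species and L = 21 feeding links.
C = L / (S(S−1)) = 21 / 132 = 0.1591 ≈ 0.16.

C = 0.16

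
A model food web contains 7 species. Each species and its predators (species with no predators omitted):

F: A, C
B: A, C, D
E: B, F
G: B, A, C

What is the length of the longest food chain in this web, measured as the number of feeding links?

One longest chain: G → B → A.
It has 3 species and 2 links.

2 links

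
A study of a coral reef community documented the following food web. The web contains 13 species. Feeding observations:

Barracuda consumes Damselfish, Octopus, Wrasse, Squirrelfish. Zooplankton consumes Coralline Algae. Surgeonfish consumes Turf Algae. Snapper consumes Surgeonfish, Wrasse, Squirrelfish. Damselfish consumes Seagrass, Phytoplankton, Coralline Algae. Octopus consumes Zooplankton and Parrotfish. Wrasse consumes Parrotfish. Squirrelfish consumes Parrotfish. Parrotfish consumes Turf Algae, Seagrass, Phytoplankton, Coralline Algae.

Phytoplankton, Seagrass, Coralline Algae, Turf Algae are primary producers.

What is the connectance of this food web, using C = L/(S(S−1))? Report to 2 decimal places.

C = 0.13

The web has S = 13 species and L = 20 feeding links.
C = L / (S(S−1)) = 20 / 156 = 0.1282 ≈ 0.13.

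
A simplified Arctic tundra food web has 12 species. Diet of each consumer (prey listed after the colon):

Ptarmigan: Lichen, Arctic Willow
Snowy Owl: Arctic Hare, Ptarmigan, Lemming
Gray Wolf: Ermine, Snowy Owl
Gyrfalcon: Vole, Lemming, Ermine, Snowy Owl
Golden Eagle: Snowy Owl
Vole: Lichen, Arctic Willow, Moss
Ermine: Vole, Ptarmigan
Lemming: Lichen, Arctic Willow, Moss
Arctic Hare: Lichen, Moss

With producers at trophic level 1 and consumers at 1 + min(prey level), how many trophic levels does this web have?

4

Producers (level 1): Lichen, Arctic Willow, Moss.
Following each consumer down to its lowest-level prey: Lichen → Arctic Hare → Snowy Owl → Golden Eagle (levels 1 through 4).
All prey of Golden Eagle (Snowy Owl 3) are at level 3 or above, so Golden Eagle is at level 1 + 3 = 4.
Every consumer has at least one prey at level 3 or below, so none exceeds level 4.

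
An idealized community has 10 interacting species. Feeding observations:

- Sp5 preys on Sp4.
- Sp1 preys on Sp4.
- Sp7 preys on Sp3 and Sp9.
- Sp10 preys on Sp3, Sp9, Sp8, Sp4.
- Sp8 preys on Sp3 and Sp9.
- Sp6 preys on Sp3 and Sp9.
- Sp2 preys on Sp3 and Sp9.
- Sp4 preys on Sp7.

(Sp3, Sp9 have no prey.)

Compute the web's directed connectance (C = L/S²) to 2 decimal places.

The web has S = 10 species and L = 15 feeding links.
C = L / S² = 15 / 100 = 0.1500 ≈ 0.15.

C = 0.15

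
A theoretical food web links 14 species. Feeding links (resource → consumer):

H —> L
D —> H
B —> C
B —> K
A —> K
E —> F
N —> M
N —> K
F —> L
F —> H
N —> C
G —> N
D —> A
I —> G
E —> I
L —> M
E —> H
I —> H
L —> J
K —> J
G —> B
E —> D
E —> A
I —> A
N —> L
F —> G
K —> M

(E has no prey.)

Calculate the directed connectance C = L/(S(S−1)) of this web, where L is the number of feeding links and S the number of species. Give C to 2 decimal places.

C = 0.15

The web has S = 14 species and L = 27 feeding links.
C = L / (S(S−1)) = 27 / 182 = 0.1484 ≈ 0.15.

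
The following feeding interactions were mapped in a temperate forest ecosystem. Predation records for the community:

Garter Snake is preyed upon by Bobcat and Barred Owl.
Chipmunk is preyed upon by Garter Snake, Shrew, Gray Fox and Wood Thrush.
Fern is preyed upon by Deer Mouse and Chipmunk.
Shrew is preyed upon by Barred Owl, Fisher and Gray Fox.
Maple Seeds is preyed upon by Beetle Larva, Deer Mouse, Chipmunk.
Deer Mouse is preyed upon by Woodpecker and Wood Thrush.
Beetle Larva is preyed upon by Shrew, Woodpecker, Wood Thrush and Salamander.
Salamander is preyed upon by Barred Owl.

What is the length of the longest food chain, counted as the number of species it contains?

One longest chain: Maple Seeds → Chipmunk → Garter Snake → Bobcat.
It has 4 species and 3 links.

4 species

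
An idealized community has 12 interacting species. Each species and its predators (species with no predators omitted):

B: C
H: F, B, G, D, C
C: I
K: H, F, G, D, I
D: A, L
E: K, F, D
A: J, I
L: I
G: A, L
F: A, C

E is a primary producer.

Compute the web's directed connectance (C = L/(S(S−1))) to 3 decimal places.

The web has S = 12 species and L = 24 feeding links.
C = L / (S(S−1)) = 24 / 132 = 0.1818 ≈ 0.182.

C = 0.182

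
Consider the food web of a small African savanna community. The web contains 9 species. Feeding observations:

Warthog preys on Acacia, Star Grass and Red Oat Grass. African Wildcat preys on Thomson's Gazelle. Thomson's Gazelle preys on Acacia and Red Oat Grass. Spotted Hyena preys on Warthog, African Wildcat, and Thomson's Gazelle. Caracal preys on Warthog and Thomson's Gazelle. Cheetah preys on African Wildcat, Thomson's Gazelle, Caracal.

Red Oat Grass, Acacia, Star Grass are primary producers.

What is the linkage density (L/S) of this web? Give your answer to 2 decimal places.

There are L = 14 links among S = 9 species.
L/S = 14/9 = 1.5556 ≈ 1.56.

L/S = 1.56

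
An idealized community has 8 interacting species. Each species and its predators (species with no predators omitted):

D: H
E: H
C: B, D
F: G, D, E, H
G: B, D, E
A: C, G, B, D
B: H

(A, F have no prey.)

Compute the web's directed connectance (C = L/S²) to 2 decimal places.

The web has S = 8 species and L = 16 feeding links.
C = L / S² = 16 / 64 = 0.2500 ≈ 0.25.

C = 0.25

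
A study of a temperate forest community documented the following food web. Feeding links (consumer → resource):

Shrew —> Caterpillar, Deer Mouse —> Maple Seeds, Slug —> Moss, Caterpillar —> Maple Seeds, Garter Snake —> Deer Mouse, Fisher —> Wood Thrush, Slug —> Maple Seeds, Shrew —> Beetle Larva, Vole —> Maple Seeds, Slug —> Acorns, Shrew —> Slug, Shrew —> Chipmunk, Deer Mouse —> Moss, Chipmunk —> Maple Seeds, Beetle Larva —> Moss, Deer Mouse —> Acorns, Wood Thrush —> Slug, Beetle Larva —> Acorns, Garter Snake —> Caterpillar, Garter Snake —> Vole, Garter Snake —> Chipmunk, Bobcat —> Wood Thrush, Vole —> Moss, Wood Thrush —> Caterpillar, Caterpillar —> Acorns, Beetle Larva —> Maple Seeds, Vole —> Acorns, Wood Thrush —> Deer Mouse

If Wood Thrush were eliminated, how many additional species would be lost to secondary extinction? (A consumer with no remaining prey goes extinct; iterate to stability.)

2

Remove Wood Thrush.
Round 1: Bobcat (all prey gone), Fisher (all prey gone) → extinct.
No further losses. Total secondary extinctions: 2.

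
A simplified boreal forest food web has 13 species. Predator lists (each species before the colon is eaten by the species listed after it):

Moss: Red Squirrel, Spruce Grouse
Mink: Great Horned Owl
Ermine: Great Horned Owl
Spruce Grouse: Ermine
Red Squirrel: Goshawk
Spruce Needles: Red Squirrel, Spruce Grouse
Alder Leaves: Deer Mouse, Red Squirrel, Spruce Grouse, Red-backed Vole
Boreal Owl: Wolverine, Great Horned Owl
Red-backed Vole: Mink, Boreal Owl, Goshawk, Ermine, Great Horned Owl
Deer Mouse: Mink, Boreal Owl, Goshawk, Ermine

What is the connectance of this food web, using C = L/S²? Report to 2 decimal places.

C = 0.14

The web has S = 13 species and L = 23 feeding links.
C = L / S² = 23 / 169 = 0.1361 ≈ 0.14.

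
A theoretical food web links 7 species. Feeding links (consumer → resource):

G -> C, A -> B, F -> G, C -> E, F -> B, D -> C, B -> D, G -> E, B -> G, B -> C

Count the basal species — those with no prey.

Basal species (no prey listed): E.
Count: 1.

1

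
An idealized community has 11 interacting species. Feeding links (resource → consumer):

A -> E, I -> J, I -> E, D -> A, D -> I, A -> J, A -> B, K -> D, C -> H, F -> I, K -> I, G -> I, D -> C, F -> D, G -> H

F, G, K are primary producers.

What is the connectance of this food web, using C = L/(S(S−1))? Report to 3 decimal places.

The web has S = 11 species and L = 15 feeding links.
C = L / (S(S−1)) = 15 / 110 = 0.1364 ≈ 0.136.

C = 0.136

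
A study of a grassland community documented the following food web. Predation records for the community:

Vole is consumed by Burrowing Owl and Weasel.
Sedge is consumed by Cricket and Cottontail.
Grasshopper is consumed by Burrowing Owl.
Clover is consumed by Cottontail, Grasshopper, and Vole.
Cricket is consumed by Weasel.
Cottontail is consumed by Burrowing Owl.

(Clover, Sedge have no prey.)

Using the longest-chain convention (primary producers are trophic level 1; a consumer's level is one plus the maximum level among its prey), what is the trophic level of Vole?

Trophic level 2

Clover is a producer → level 1.
Vole eats Clover → level 2.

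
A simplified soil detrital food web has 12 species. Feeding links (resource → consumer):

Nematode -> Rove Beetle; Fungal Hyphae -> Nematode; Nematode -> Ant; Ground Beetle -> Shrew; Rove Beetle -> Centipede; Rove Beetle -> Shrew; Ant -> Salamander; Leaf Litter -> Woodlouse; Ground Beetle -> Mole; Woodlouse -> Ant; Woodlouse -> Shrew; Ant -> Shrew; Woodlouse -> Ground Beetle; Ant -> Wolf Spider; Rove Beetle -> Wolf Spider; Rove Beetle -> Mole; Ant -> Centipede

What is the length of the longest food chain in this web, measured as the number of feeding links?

3 links

One longest chain: Fungal Hyphae → Nematode → Ant → Shrew.
It has 4 species and 3 links.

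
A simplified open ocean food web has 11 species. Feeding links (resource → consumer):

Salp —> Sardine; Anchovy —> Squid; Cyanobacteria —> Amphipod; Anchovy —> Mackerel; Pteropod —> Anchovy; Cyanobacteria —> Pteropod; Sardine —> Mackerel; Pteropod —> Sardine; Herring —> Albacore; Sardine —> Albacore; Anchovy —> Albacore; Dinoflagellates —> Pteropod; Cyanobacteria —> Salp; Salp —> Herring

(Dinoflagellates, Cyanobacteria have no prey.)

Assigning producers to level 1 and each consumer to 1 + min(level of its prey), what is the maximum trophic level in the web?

4

Producers (level 1): Dinoflagellates, Cyanobacteria.
Following each consumer down to its lowest-level prey: Dinoflagellates → Pteropod → Anchovy → Squid (levels 1 through 4).
All prey of Squid (Anchovy 3) are at level 3 or above, so Squid is at level 1 + 3 = 4.
Every consumer has at least one prey at level 3 or below, so none exceeds level 4.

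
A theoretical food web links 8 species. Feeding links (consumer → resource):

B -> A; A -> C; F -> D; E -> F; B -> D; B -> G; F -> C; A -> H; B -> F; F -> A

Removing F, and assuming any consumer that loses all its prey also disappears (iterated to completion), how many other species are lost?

Remove F.
Round 1: E (all prey gone) → extinct.
No further losses. Total secondary extinctions: 1.

1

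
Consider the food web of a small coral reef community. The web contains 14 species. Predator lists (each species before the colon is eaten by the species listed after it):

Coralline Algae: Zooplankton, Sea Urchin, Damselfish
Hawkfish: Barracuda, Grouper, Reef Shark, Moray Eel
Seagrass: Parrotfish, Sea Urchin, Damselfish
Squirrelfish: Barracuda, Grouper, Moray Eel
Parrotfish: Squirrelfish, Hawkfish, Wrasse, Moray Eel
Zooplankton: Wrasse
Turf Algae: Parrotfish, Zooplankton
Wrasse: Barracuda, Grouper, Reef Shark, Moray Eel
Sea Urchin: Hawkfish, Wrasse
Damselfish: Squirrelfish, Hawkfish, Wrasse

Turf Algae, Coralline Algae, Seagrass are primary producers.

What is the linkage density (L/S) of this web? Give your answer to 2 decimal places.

L/S = 2.07

There are L = 29 links among S = 14 species.
L/S = 29/14 = 2.0714 ≈ 2.07.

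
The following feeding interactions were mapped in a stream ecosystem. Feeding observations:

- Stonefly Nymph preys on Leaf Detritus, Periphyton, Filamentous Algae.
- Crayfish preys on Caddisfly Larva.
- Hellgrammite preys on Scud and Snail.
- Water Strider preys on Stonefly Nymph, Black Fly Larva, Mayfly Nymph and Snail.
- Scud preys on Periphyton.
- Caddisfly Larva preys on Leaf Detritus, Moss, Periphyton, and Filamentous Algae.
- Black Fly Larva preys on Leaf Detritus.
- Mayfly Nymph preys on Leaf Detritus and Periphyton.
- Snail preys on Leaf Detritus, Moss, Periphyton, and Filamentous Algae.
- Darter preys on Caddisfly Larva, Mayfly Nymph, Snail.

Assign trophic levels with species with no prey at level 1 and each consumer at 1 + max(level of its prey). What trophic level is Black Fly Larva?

Trophic level 2

Leaf Detritus has no prey (basal) → level 1.
Black Fly Larva eats Leaf Detritus → level 2.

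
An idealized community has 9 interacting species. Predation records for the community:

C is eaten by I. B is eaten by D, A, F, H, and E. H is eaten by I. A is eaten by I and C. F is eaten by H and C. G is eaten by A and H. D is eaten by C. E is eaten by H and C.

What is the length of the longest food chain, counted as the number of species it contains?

4 species

One longest chain: G → A → C → I.
It has 4 species and 3 links.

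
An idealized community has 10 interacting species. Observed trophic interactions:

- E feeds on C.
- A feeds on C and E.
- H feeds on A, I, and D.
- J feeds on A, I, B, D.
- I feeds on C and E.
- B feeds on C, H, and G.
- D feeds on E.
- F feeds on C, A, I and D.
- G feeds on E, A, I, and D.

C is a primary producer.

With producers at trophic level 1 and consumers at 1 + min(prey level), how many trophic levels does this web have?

3

Producers (level 1): C.
Following each consumer down to its lowest-level prey: C → A → H (levels 1 through 3).
All prey of H (A 2, I 2, D 3) are at level 2 or above, so H is at level 1 + 2 = 3.
Every consumer has at least one prey at level 2 or below, so none exceeds level 3.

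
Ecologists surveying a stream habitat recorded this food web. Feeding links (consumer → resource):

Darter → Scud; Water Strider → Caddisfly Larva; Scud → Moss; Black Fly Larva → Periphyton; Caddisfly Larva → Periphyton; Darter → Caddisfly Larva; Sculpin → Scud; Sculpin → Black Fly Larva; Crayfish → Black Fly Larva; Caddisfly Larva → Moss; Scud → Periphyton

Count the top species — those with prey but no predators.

4

Top species (has prey, but nothing eats it): Crayfish, Darter, Water Strider, Sculpin.
Count: 4.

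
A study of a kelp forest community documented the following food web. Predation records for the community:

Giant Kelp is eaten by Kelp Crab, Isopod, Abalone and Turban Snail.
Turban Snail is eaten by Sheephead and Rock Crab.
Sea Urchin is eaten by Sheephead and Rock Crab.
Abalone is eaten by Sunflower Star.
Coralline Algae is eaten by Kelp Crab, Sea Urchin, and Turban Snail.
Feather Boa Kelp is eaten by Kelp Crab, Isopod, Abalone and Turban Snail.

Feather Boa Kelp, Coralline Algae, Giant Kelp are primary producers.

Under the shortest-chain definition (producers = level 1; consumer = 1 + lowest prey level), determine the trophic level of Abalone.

Trophic level 2

Feather Boa Kelp is a producer → level 1.
Abalone eats Feather Boa Kelp → level 2.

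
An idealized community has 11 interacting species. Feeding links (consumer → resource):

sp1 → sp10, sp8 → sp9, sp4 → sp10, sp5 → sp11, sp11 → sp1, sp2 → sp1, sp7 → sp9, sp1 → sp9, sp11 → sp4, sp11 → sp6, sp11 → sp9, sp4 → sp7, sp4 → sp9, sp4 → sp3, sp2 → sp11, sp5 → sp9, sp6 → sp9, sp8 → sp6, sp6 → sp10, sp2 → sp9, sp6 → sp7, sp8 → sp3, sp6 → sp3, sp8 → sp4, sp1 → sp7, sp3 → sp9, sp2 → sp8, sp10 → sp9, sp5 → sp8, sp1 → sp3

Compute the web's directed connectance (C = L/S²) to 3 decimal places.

The web has S = 11 species and L = 30 feeding links.
C = L / S² = 30 / 121 = 0.2479 ≈ 0.248.

C = 0.248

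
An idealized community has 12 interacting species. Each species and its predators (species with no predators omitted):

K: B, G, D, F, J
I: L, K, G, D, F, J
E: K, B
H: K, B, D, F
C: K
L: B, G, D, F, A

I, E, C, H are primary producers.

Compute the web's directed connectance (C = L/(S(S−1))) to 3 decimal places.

The web has S = 12 species and L = 23 feeding links.
C = L / (S(S−1)) = 23 / 132 = 0.1742 ≈ 0.174.

C = 0.174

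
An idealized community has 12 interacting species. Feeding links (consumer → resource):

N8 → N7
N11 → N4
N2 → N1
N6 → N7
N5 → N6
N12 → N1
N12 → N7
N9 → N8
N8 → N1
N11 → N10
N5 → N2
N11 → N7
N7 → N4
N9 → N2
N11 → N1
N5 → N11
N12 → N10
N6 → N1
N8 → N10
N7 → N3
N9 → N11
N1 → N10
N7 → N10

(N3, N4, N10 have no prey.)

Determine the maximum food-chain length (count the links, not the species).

One longest chain: N3 → N7 → N11 → N5.
It has 4 species and 3 links.

3 links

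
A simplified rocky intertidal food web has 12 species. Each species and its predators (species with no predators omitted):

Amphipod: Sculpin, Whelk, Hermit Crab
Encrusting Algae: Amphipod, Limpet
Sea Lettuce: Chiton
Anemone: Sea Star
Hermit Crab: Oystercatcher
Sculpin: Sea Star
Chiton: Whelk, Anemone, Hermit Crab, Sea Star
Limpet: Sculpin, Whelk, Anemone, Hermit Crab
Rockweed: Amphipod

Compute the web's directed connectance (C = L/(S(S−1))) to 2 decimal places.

The web has S = 12 species and L = 18 feeding links.
C = L / (S(S−1)) = 18 / 132 = 0.1364 ≈ 0.14.

C = 0.14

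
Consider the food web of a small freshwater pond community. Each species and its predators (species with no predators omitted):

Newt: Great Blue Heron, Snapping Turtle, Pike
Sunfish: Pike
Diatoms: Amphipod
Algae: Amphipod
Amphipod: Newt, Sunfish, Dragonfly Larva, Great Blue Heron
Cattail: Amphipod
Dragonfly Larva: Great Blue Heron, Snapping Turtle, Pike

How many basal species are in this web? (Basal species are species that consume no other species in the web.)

Basal species (no prey listed): Cattail, Diatoms, Algae.
Count: 3.

3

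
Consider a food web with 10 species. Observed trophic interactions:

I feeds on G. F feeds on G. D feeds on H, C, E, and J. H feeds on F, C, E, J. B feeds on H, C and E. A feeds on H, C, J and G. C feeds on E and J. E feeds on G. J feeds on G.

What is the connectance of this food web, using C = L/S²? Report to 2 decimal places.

The web has S = 10 species and L = 21 feeding links.
C = L / S² = 21 / 100 = 0.2100 ≈ 0.21.

C = 0.21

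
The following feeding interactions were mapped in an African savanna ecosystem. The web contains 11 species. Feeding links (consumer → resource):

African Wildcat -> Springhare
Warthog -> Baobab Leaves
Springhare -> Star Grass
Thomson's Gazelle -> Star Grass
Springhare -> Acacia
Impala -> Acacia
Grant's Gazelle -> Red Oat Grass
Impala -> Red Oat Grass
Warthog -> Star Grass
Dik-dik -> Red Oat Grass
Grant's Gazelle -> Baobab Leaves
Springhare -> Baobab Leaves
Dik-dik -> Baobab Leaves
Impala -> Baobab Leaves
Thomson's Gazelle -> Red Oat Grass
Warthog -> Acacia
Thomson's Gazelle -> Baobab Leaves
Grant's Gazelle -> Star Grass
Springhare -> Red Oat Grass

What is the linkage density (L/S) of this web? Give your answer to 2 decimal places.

L/S = 1.73

There are L = 19 links among S = 11 species.
L/S = 19/11 = 1.7273 ≈ 1.73.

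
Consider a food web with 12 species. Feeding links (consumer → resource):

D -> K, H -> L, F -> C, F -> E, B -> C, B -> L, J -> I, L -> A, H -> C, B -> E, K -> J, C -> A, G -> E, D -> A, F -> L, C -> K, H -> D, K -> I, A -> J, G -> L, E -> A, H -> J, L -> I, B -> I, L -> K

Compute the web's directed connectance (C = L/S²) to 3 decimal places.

C = 0.174

The web has S = 12 species and L = 25 feeding links.
C = L / S² = 25 / 144 = 0.1736 ≈ 0.174.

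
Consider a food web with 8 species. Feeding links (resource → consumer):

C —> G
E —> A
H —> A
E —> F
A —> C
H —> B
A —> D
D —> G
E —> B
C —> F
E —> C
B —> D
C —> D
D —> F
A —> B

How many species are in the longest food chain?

5 species

One longest chain: H → A → B → D → F.
It has 5 species and 4 links.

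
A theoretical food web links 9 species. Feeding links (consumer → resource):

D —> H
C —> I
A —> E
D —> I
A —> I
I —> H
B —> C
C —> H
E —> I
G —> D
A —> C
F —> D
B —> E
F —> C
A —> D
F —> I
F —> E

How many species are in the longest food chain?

One longest chain: H → I → D → A.
It has 4 species and 3 links.

4 species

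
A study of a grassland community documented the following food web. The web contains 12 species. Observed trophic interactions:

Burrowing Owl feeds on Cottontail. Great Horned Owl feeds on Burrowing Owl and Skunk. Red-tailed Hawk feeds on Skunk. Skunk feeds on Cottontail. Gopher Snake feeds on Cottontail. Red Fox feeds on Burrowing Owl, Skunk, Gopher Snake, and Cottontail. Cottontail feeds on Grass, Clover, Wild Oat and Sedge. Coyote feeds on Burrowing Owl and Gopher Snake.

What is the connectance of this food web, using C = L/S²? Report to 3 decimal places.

C = 0.111

The web has S = 12 species and L = 16 feeding links.
C = L / S² = 16 / 144 = 0.1111 ≈ 0.111.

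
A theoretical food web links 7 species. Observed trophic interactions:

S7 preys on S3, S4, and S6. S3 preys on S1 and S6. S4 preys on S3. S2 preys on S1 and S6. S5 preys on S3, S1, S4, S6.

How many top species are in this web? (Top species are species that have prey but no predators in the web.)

Top species (has prey, but nothing eats it): S2, S7, S5.
Count: 3.

3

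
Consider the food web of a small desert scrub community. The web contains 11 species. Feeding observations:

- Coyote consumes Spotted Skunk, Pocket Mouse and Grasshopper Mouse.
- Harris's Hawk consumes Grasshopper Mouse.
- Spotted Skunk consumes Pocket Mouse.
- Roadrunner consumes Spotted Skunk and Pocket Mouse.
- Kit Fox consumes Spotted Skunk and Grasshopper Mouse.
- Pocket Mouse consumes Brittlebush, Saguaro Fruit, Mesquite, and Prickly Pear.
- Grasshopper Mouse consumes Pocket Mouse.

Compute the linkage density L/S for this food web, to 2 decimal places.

There are L = 14 links among S = 11 species.
L/S = 14/11 = 1.2727 ≈ 1.27.

L/S = 1.27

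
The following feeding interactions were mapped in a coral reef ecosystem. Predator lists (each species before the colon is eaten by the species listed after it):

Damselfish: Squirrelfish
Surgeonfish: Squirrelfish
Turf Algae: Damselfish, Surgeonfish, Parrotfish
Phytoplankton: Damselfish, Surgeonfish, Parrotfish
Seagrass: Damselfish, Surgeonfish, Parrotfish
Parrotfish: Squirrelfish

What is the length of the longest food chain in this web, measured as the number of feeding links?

2 links

One longest chain: Turf Algae → Damselfish → Squirrelfish.
It has 3 species and 2 links.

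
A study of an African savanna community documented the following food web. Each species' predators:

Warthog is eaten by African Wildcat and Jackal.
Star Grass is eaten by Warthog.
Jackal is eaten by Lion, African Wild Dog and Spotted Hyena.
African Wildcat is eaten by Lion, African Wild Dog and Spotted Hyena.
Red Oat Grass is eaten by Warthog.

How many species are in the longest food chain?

4 species

One longest chain: Red Oat Grass → Warthog → African Wildcat → African Wild Dog.
It has 4 species and 3 links.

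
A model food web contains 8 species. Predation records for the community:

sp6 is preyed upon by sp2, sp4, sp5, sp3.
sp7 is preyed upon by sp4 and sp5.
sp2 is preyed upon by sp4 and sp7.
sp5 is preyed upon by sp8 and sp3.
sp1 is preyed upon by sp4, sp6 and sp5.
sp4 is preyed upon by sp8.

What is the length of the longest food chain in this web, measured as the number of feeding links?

5 links

One longest chain: sp1 → sp6 → sp2 → sp7 → sp5 → sp3.
It has 6 species and 5 links.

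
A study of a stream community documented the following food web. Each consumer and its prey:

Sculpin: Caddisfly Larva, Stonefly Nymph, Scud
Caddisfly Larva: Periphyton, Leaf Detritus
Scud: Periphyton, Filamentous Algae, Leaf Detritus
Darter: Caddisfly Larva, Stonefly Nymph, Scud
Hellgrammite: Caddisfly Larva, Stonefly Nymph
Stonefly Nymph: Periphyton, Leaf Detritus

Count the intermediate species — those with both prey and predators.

Intermediate species (has both prey and predators): Caddisfly Larva, Stonefly Nymph, Scud.
Count: 3.

3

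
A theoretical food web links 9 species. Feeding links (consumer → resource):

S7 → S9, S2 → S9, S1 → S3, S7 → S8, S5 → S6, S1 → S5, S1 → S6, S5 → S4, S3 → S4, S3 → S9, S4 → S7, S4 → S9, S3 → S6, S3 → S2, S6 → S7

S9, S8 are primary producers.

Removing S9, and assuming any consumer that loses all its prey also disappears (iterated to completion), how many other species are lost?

1

Remove S9.
Round 1: S2 (all prey gone) → extinct.
No further losses. Total secondary extinctions: 1.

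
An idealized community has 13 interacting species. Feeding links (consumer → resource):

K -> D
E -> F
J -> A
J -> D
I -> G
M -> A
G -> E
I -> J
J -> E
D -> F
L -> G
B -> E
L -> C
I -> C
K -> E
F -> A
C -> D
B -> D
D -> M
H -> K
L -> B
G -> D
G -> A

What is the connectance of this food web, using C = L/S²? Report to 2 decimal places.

C = 0.14

The web has S = 13 species and L = 23 feeding links.
C = L / S² = 23 / 169 = 0.1361 ≈ 0.14.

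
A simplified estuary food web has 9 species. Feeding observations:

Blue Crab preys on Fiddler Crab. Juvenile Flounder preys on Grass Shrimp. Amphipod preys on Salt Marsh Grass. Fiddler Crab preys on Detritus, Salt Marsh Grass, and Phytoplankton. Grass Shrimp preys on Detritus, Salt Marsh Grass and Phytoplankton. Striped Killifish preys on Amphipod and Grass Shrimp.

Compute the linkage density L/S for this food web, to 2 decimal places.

There are L = 11 links among S = 9 species.
L/S = 11/9 = 1.2222 ≈ 1.22.

L/S = 1.22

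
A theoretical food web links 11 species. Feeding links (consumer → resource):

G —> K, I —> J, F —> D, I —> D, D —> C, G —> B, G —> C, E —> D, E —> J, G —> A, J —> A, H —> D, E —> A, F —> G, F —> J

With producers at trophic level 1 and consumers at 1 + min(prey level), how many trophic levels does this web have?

Producers (level 1): C, B, K, A.
Following each consumer down to its lowest-level prey: C → D → F (levels 1 through 3).
All prey of F (D 2, G 2, J 2) are at level 2 or above, so F is at level 1 + 2 = 3.
Every consumer has at least one prey at level 2 or below, so none exceeds level 3.

3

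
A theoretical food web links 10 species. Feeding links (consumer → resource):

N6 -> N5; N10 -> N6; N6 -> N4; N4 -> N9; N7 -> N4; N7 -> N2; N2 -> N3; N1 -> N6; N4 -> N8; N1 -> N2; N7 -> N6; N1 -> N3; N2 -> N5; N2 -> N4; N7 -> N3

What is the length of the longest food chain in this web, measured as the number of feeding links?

3 links

One longest chain: N9 → N4 → N6 → N10.
It has 4 species and 3 links.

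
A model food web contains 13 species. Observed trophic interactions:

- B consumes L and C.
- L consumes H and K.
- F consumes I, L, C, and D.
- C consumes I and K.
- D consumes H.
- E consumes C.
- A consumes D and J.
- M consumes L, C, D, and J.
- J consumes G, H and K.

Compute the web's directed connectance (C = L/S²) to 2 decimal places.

C = 0.12

The web has S = 13 species and L = 21 feeding links.
C = L / S² = 21 / 169 = 0.1243 ≈ 0.12.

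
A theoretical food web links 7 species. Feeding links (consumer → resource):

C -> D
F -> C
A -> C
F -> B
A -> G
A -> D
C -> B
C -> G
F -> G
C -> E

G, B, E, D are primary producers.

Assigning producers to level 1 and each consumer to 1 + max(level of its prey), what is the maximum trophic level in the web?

3

Producers (level 1): G, B, E, D.
G → C → F gives F level 3.
No species has a prey at level 3, so no species reaches level 4.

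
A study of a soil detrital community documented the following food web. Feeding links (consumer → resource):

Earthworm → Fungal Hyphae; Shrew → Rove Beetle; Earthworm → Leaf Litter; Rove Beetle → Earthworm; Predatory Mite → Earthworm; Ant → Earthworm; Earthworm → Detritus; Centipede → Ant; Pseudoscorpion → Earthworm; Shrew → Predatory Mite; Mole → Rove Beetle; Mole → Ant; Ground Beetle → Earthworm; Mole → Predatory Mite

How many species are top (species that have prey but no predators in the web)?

Top species (has prey, but nothing eats it): Pseudoscorpion, Ground Beetle, Mole, Shrew, Centipede.
Count: 5.

5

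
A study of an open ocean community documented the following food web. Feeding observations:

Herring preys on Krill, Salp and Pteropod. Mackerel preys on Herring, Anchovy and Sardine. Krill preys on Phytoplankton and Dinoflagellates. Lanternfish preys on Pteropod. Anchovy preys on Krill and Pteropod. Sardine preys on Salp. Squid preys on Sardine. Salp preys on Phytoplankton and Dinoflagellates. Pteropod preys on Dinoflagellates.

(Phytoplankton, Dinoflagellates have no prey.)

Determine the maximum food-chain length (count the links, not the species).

One longest chain: Phytoplankton → Salp → Sardine → Squid.
It has 4 species and 3 links.

3 links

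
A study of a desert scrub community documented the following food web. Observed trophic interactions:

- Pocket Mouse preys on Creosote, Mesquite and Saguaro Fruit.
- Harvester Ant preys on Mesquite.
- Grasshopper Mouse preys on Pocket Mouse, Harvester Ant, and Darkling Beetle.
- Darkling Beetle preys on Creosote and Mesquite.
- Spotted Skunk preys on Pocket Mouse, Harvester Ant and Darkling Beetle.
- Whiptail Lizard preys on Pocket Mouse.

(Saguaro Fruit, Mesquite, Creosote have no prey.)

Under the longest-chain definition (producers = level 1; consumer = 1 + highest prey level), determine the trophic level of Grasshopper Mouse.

Trophic level 3

Mesquite is a producer → level 1.
Harvester Ant eats Mesquite → level 2.
Grasshopper Mouse eats Harvester Ant (level 2); other prey at levels: Darkling Beetle 2, Pocket Mouse 2 → level 3.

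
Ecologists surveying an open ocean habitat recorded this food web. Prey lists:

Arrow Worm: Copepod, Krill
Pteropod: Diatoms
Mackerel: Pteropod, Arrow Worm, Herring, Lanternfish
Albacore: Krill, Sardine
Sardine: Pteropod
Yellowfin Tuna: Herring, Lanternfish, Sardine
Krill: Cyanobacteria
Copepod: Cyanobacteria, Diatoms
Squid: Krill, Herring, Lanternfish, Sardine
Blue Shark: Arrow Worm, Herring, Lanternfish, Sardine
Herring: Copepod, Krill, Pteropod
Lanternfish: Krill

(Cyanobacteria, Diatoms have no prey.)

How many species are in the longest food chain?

4 species

One longest chain: Diatoms → Pteropod → Sardine → Albacore.
It has 4 species and 3 links.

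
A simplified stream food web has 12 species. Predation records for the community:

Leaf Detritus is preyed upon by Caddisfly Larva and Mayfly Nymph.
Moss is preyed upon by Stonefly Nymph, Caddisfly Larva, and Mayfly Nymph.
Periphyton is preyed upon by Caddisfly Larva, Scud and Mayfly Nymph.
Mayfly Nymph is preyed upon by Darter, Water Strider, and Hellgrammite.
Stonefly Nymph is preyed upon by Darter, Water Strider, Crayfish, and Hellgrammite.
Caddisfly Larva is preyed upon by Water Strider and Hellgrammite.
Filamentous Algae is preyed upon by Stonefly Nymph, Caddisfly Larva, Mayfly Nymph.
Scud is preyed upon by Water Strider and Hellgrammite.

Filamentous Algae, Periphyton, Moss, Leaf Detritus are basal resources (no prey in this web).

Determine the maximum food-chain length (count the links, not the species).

2 links

One longest chain: Filamentous Algae → Stonefly Nymph → Crayfish.
It has 3 species and 2 links.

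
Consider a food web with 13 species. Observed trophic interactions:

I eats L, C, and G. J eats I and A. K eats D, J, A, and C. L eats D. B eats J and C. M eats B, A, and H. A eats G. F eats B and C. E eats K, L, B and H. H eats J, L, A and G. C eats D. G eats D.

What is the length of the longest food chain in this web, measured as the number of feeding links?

One longest chain: D → G → A → J → B → F.
It has 6 species and 5 links.

5 links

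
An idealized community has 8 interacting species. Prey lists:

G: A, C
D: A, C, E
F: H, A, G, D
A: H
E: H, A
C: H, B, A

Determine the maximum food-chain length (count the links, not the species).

4 links

One longest chain: H → A → C → G → F.
It has 5 species and 4 links.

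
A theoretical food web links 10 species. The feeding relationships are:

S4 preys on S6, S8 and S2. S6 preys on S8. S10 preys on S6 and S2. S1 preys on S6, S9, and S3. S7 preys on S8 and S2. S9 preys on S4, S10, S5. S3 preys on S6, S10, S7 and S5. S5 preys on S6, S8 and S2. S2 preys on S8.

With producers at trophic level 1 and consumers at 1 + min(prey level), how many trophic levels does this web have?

3

Producers (level 1): S8.
Following each consumer down to its lowest-level prey: S8 → S6 → S3 (levels 1 through 3).
All prey of S3 (S6 2, S5 2, S7 2, S10 3) are at level 2 or above, so S3 is at level 1 + 2 = 3.
Every consumer has at least one prey at level 2 or below, so none exceeds level 3.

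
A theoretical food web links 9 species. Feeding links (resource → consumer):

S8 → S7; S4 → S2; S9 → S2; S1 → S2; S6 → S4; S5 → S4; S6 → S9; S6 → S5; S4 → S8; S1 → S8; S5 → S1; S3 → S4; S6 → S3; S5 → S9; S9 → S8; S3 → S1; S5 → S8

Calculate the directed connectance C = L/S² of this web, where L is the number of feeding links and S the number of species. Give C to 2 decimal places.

The web has S = 9 species and L = 17 feeding links.
C = L / S² = 17 / 81 = 0.2099 ≈ 0.21.

C = 0.21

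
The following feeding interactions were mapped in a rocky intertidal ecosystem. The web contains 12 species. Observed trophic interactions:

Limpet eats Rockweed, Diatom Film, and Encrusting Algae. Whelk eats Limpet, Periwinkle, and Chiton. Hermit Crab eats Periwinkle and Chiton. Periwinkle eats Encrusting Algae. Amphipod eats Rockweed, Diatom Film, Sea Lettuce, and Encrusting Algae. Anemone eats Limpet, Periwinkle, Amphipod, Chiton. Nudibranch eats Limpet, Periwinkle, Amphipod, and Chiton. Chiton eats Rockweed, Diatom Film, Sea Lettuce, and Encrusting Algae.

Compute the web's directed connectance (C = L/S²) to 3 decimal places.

The web has S = 12 species and L = 25 feeding links.
C = L / S² = 25 / 144 = 0.1736 ≈ 0.174.

C = 0.174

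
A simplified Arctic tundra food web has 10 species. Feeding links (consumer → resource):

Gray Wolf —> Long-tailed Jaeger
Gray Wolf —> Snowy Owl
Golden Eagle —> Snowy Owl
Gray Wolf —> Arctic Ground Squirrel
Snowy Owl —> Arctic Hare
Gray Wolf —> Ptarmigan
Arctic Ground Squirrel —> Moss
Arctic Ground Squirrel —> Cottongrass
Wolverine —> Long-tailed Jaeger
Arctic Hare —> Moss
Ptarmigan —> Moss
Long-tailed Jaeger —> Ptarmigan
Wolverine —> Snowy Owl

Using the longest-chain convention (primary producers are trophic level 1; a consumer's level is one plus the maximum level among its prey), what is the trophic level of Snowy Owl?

Trophic level 3

Moss is a producer → level 1.
Arctic Hare eats Moss → level 2.
Snowy Owl eats Arctic Hare → level 3.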